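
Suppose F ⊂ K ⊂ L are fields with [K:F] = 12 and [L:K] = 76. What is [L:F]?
[L:F] = 912

The tower law says that for any tower of field extensions F ⊂ K ⊂ L with finite degrees, [L:F] = [L:K] · [K:F]. Here this gives [L:F] = 76 · 12 = 912.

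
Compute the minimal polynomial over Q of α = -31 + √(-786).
m_α(x) = x^2 + 62x + 1747

From α + 31 = √(-786), squaring gives (α + 31)^2 = -786, i.e. α^2 + 62α + 961 = -786, so α^2 + 62α + 1747 = 0. The discriminant of x^2 + 62x + 1747 is (62)^2 - 4·(1747) = 3844 - 6988 = -3144, and 4·(-786) is not a perfect square in Q since -786 is squarefree and ≠ 1. Hence x^2 + 62x + 1747 is irreducible over Q and is the minimal polynomial of α.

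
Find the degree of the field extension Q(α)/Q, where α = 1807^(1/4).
[Q(α):Q] = 4

α is a root of x^4 - 1807. By Eisenstein's criterion at the prime p = 13 (which divides the constant term 1807 but p^2 = 169 does not, since 1807 is squarefree), x^4 - 1807 is irreducible over Q. Hence [Q(α):Q] = 4.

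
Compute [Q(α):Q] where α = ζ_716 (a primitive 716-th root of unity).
[Q(α):Q] = 356

The minimal polynomial of ζ_716 over Q is the 716-th cyclotomic polynomial Φ_716(x), which is irreducible over Q and has degree φ(716) = 356. Hence [Q(α):Q] = φ(716) = 356.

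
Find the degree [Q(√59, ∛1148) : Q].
[Q(√59, ∛1148) : Q] = 6

Let L = Q(√59, ∛1148). Since Q(√59) ⊂ L and [Q(√59):Q] = 2, the tower law gives 2 | [L:Q]. Likewise Q(∛1148) ⊂ L with [Q(∛1148):Q] = 3 (because 1148 is not a perfect cube), so 3 | [L:Q]. As gcd(2,3) = 1, [L:Q] is divisible by 6. Conversely L is generated over Q by √59 and ∛1148, so [L:Q] ≤ 2·3 = 6. Therefore [Q(√59, ∛1148) : Q] = 6.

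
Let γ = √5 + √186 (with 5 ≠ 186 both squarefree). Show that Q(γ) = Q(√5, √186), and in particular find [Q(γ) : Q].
[Q(γ) : Q] = 4 (equivalently, Q(γ) = Q(√5, √186))

Obviously Q(γ) ⊆ Q(√5, √186), and [Q(√5, √186):Q] = 4 (since 5, 186 are distinct squarefree integers > 1 with 930 not a perfect square). To show equality we compute the minimal polynomial of γ. From γ = √5 + √186: γ^2 = 5 + 2√(930) + 186 = 191 + 2√(930), so γ^2 - 191 = 2√(930); squaring, (γ^2 - 191)^2 = 4·930, i.e. γ^4 - 382γ^2 + 36481 - 3720 = 0, i.e. γ^4 - 382γ^2 + 32761 = 0. So γ is a root of x^4 - 382x^2 + 32761. This polynomial is irreducible over Q: it has no rational root (each ±√5 ± √186 is irrational), and any factorization into two quadratics over Q would force √(930) ∈ Q (pairing opposite roots) or √5, √186 ∈ Q (other pairings), all impossible. Hence [Q(γ):Q] = 4 = [Q(√5, √186):Q], so Q(γ) = Q(√5, √186).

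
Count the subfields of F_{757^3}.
F_{757^3} has 2 subfields

The subfields of F_{p^n} are exactly the fields F_{p^d} for d | n (each is the fixed field of the unique index-d subgroup of Gal(F_{p^n}/F_p) ≅ Z/nZ). The divisors of n = 3 are {1, 3}, giving 2 subfields: F_{757^1}, F_{757^3}.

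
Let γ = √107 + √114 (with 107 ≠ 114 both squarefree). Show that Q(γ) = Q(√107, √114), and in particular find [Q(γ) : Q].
[Q(γ) : Q] = 4 (equivalently, Q(γ) = Q(√107, √114))

Obviously Q(γ) ⊆ Q(√107, √114), and [Q(√107, √114):Q] = 4 (since 107, 114 are distinct squarefree integers > 1 with 12198 not a perfect square). To show equality we compute the minimal polynomial of γ. From γ = √107 + √114: γ^2 = 107 + 2√(12198) + 114 = 221 + 2√(12198), so γ^2 - 221 = 2√(12198); squaring, (γ^2 - 221)^2 = 4·12198, i.e. γ^4 - 442γ^2 + 48841 - 48792 = 0, i.e. γ^4 - 442γ^2 + 49 = 0. So γ is a root of x^4 - 442x^2 + 49. This polynomial is irreducible over Q: it has no rational root (each ±√107 ± √114 is irrational), and any factorization into two quadratics over Q would force √(12198) ∈ Q (pairing opposite roots) or √107, √114 ∈ Q (other pairings), all impossible. Hence [Q(γ):Q] = 4 = [Q(√107, √114):Q], so Q(γ) = Q(√107, √114).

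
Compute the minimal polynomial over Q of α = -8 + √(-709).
m_α(x) = x^2 + 16x + 773

From α + 8 = √(-709), squaring gives (α + 8)^2 = -709, i.e. α^2 + 16α + 64 = -709, so α^2 + 16α + 773 = 0. The discriminant of x^2 + 16x + 773 is (16)^2 - 4·(773) = 256 - 3092 = -2836, and 4·(-709) is not a perfect square in Q since -709 is squarefree and ≠ 1. Hence x^2 + 16x + 773 is irreducible over Q and is the minimal polynomial of α.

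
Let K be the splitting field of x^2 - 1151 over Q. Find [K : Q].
[K : Q] = 2

f(x) = x^2 - 1151 factors as (x - √1151)(x + √1151). The splitting field is K = Q(√1151). Since 1151 is squarefree and > 1, it is not a perfect square, so x^2 - 1151 is irreducible over Q and [Q(√1151) : Q] = 2. Hence [K : Q] = 2.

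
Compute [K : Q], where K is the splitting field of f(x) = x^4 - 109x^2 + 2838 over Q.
[K : Q] = 4

Solving the quadratic in x^2: x^2 = (109 ± √(109^2 - 4·2838))/2 = (109 ± √529)/2 = (109 ± 23)/2, giving x^2 = 66 or x^2 = 43. So f(x) = (x^2 - 66)(x^2 - 43) and the roots of f are ±√66, ±√43. Hence the splitting field is K = Q(√66, √43). Since 66 and 43 are distinct squarefree integers > 1, their product 2838 is not a perfect square, so √43 ∉ Q(√66). By the tower law [K:Q] = [Q(√66,√43):Q(√66)] · [Q(√66):Q] = 2 · 2 = 4.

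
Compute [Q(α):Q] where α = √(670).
[Q(α):Q] = 2

[Q(α):Q] equals the degree of the minimal polynomial of α. Here α^2 = 670 and x^2 - 670 is irreducible (d = 670 is squarefree, ≠ 1, hence not a square), so deg(m_α) = 2. Thus [Q(α):Q] = 2.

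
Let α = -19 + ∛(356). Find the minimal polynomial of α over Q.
m_α(x) = x^3 + 57x^2 + 1083x + 6503

Set β = α + 19 = ∛(356), so β^3 = 356. Then (α + 19)^3 - 356 = 0, i.e. α is a root of g(x) = (x + 19)^3 - 356 = x^3 + 57x^2 + 1083x + 6503. Since g(x) = h(x + 19) where h(x) = x^3 - 356, and h is irreducible over Q (because 356 is not a perfect cube, so h has no rational root, and a monic cubic with no rational root is irreducible), g is also irreducible (irreducibility is preserved under the substitution x → x + 19). Hence m_α(x) = x^3 + 57x^2 + 1083x + 6503.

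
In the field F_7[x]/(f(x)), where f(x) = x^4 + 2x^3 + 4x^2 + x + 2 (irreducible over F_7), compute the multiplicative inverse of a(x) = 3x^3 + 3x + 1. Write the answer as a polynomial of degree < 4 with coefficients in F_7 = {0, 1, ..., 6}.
a(x)^(-1) ≡ 4x^3 + 2x^2 + 5x + 3 (mod f(x))

Since f is irreducible over F_7, F_7[x]/(f) is a field and a(x) ≠ 0 has an inverse. Apply the extended Euclidean algorithm to f(x) and a(x) in F_7[x]: f(x) = (5x + 3)·a(x) + (3x^2 + x + 6);  a(x) = (x + 2)·(3x^2 + x + 6) + (2x + 3);  (3x^2 + x + 6) = (5x)·(2x + 3) + (6). The last nonzero remainder is the constant 6 = gcd(f, a) in F_7. Back-substituting through the division chain expresses 6 = s(x)·a(x) + t(x)·f(x) with s(x) ≡ 3x^3 + 5x^2 + 2x + 4 (mod f), so (3x^3 + 5x^2 + 2x + 4)·a(x) ≡ 6 (mod f). Multiplying by 6^(-1) ≡ 6 in F_7 gives a(x)^(-1) ≡ 6·(3x^3 + 5x^2 + 2x + 4) ≡ 4x^3 + 2x^2 + 5x + 3 (mod f). Check: (3x^3 + 3x + 1)·(4x^3 + 2x^2 + 5x + 3) = 5x^6 + 6x^5 + 6x^4 + 5x^3 + 3x^2 + 3 ≡ 1 (mod x^4 + 2x^3 + 4x^2 + x + 2).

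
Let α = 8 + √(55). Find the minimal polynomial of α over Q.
m_α(x) = x^2 - 16x + 9

From α - 8 = √(55), squaring gives (α - 8)^2 = 55, i.e. α^2 - 16α + 64 = 55, so α^2 - 16α + 9 = 0. The discriminant of x^2 - 16x + 9 is (-16)^2 - 4·(9) = 256 - 36 = 220, and 4·(55) is not a perfect square in Q since 55 is squarefree and ≠ 1. Hence x^2 - 16x + 9 is irreducible over Q and is the minimal polynomial of α.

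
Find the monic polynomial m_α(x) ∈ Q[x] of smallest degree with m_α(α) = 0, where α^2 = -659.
m_α(x) = x^2 + 659

α satisfies α^2 + 659 = 0, so x^2 + 659 annihilates α. Since d = -659 is squarefree and ≠ 1, it is not a perfect square in Q, so x^2 + 659 has no rational root and is therefore irreducible over Q (a degree-2 polynomial over a field is irreducible iff it has no root). Hence m_α(x) = x^2 + 659.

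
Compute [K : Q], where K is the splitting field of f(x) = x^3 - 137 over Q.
[K : Q] = 6

The roots of x^3 - 137 are ∛137, ω∛137, ω^2∛137 where ω = e^(2πi/3) is a primitive cube root of unity, so K = Q(∛137, ω). Now [Q(∛137):Q] = 3 (since 137 is not a perfect cube, x^3 - 137 is irreducible) and [Q(ω):Q] = 2. Both 2 and 3 divide [K:Q], and [K:Q] ≤ 3·2 = 6, so [K:Q] = 6. (Equivalently: Q(∛137) ⊂ R but ω ∉ R, so [K : Q(∛137)] = 2.)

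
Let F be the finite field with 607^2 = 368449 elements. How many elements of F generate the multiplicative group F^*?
There are φ(368448) = 115200 primitive elements

F_q^* is cyclic of order q - 1 = 368448. A cyclic group of order m has exactly φ(m) generators. Here m = 368448 = 2^6 · 3 · 19 · 101, so the number of primitive elements is φ(368448) = 115200.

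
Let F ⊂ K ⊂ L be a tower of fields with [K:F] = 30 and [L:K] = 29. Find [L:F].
[L:F] = 870

The tower law says that for any tower of field extensions F ⊂ K ⊂ L with finite degrees, [L:F] = [L:K] · [K:F]. Here this gives [L:F] = 29 · 30 = 870.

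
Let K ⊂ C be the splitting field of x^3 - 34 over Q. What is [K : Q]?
[K : Q] = 6

The roots of x^3 - 34 are ∛34, ω∛34, ω^2∛34 where ω = e^(2πi/3) is a primitive cube root of unity, so K = Q(∛34, ω). Now [Q(∛34):Q] = 3 (since 34 is not a perfect cube, x^3 - 34 is irreducible) and [Q(ω):Q] = 2. Both 2 and 3 divide [K:Q], and [K:Q] ≤ 3·2 = 6, so [K:Q] = 6. (Equivalently: Q(∛34) ⊂ R but ω ∉ R, so [K : Q(∛34)] = 2.)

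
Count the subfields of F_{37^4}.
F_{37^4} has 3 subfields

The subfields of F_{p^n} are exactly the fields F_{p^d} for d | n (each is the fixed field of the unique index-d subgroup of Gal(F_{p^n}/F_p) ≅ Z/nZ). The divisors of n = 4 are {1, 2, 4}, giving 3 subfields: F_{37^1}, F_{37^2}, F_{37^4}.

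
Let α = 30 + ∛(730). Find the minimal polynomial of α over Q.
m_α(x) = x^3 - 90x^2 + 2700x - 27730

Set β = α - 30 = ∛(730), so β^3 = 730. Then (α - 30)^3 - 730 = 0, i.e. α is a root of g(x) = (x - 30)^3 - 730 = x^3 - 90x^2 + 2700x - 27730. Since g(x) = h(x - 30) where h(x) = x^3 - 730, and h is irreducible over Q (because 730 is not a perfect cube, so h has no rational root, and a monic cubic with no rational root is irreducible), g is also irreducible (irreducibility is preserved under the substitution x → x - 30). Hence m_α(x) = x^3 - 90x^2 + 2700x - 27730.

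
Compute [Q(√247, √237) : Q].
[Q(√247, √237) : Q] = 4

[Q(√247):Q] = 2 (min poly x^2 - 247, irreducible since 247 is squarefree > 1). For the top step, suppose √237 ∈ Q(√247), say √237 = c + d√247 with c, d ∈ Q. Squaring: 237 = c^2 + 247d^2 + 2cd√247. Since √247 ∉ Q this forces 2cd = 0. If d = 0 then √237 = c ∈ Q, contradicting 237 squarefree > 1. If c = 0 then 237 = 247d^2, so 247·237 = (247d)^2 is a perfect square in Q — but 247·237 = 58539 is not a perfect square (since 247 and 237 are distinct squarefree integers). Contradiction. Hence √237 ∉ Q(√247), so x^2 - 237 stays irreducible over Q(√247) and [Q(√247, √237) : Q(√247)] = 2. By the tower law, [Q(√247, √237) : Q] = 2 · 2 = 4.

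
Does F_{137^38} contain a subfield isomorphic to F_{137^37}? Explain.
No: F_{137^37} is not a subfield of F_{137^38}

F_{p^m} embeds in F_{p^n} iff m | n. Here 37 ∤ 38 (since 38 = 1·37 + 1 with remainder 1 ≠ 0), so F_{137^37} is not a subfield of F_{137^38}. Equivalently: if it were, the tower law would give 37 = [F_{137^37}:F_137] dividing [F_{137^38}:F_137] = 38, contradiction.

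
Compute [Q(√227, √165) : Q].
[Q(√227, √165) : Q] = 4

[Q(√227):Q] = 2 (min poly x^2 - 227, irreducible since 227 is squarefree > 1). For the top step, suppose √165 ∈ Q(√227), say √165 = c + d√227 with c, d ∈ Q. Squaring: 165 = c^2 + 227d^2 + 2cd√227. Since √227 ∉ Q this forces 2cd = 0. If d = 0 then √165 = c ∈ Q, contradicting 165 squarefree > 1. If c = 0 then 165 = 227d^2, so 227·165 = (227d)^2 is a perfect square in Q — but 227·165 = 37455 is not a perfect square (since 227 and 165 are distinct squarefree integers). Contradiction. Hence √165 ∉ Q(√227), so x^2 - 165 stays irreducible over Q(√227) and [Q(√227, √165) : Q(√227)] = 2. By the tower law, [Q(√227, √165) : Q] = 2 · 2 = 4.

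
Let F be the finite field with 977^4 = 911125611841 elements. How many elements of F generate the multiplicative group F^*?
There are φ(911125611840) = 232906752000 primitive elements

F_q^* is cyclic of order q - 1 = 911125611840. A cyclic group of order m has exactly φ(m) generators. Here m = 911125611840 = 2^6 · 3 · 5 · 53 · 61 · 163 · 1801, so the number of primitive elements is φ(911125611840) = 232906752000.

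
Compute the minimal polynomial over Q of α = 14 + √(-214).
m_α(x) = x^2 - 28x + 410

From α - 14 = √(-214), squaring gives (α - 14)^2 = -214, i.e. α^2 - 28α + 196 = -214, so α^2 - 28α + 410 = 0. The discriminant of x^2 - 28x + 410 is (-28)^2 - 4·(410) = 784 - 1640 = -856, and 4·(-214) is not a perfect square in Q since -214 is squarefree and ≠ 1. Hence x^2 - 28x + 410 is irreducible over Q and is the minimal polynomial of α.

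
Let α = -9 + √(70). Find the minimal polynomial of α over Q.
m_α(x) = x^2 + 18x + 11

From α + 9 = √(70), squaring gives (α + 9)^2 = 70, i.e. α^2 + 18α + 81 = 70, so α^2 + 18α + 11 = 0. The discriminant of x^2 + 18x + 11 is (18)^2 - 4·(11) = 324 - 44 = 280, and 4·(70) is not a perfect square in Q since 70 is squarefree and ≠ 1. Hence x^2 + 18x + 11 is irreducible over Q and is the minimal polynomial of α.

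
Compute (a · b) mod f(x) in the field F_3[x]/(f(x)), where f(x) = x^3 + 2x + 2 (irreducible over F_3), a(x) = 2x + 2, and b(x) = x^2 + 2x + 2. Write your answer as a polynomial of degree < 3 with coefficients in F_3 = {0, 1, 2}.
a · b ≡ x (mod f(x))

Multiply in F_3[x]: a(x)·b(x) = (2x + 2)·(x^2 + 2x + 2) = 2x^3 + 2x + 1. This has degree ≥ 3, so divide by f(x) over F_3: 2x^3 + 2x + 1 = (2)·(x^3 + 2x + 2) + (x). Hence a·b ≡ x (mod f). (F_3[x]/(f) is a field with 3^3 = 27 elements since f is irreducible of degree 3.)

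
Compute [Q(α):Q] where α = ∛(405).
[Q(α):Q] = 3

The minimal polynomial of α is x^3 - 405, irreducible over Q since 405 is not a perfect cube (so x^3 - 405 has no rational root). Hence [Q(α):Q] = deg(m_α) = 3.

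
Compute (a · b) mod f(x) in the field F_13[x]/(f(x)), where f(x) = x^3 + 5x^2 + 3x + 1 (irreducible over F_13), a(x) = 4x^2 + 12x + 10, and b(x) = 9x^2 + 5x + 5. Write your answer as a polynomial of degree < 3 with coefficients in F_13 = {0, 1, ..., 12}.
a · b ≡ 10x^2 + 9x + 11 (mod f(x))

Multiply in F_13[x]: a(x)·b(x) = (4x^2 + 12x + 10)·(9x^2 + 5x + 5) = 10x^4 + 11x^3 + x^2 + 6x + 11. This has degree ≥ 3, so divide by f(x) over F_13: 10x^4 + 11x^3 + x^2 + 6x + 11 = (10x)·(x^3 + 5x^2 + 3x + 1) + (10x^2 + 9x + 11). Hence a·b ≡ 10x^2 + 9x + 11 (mod f). (F_13[x]/(f) is a field with 13^3 = 2197 elements since f is irreducible of degree 3.)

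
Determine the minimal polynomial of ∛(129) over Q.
m_α(x) = x^3 - 129

α satisfies α^3 = 129, so x^3 - 129 annihilates α. By the rational root test, a rational root p/q (in lowest terms) of x^3 - 129 would satisfy p^3 = 129 q^3, forcing q = 1 and p^3 = 129; but 129 is not a perfect cube, contradiction. A monic cubic over Q with no rational root is irreducible (any nontrivial factorization would include a linear factor). Hence x^3 - 129 is the minimal polynomial of α, and in particular [Q(α):Q] = 3.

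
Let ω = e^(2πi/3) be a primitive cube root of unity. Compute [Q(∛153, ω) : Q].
[Q(∛153, ω) : Q] = 6

[Q(∛153):Q] = 3 (min poly x^3 - 153, irreducible since 153 is not a perfect cube). [Q(ω):Q] = 2 (min poly x^2 + x + 1). Since Q(∛153) ⊂ R and ω ∉ R, we have ω ∉ Q(∛153), so x^2 + x + 1 remains irreducible over Q(∛153) and [Q(∛153, ω) : Q(∛153)] = 2. By the tower law, [Q(∛153, ω) : Q] = 3 · 2 = 6. (In fact Q(∛153, ω) is the splitting field of x^3 - 153 over Q.)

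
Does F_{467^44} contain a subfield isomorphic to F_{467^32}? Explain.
No: F_{467^32} is not a subfield of F_{467^44}

F_{p^m} embeds in F_{p^n} iff m | n. Here 32 ∤ 44 (since 44 = 1·32 + 12 with remainder 12 ≠ 0), so F_{467^32} is not a subfield of F_{467^44}. Equivalently: if it were, the tower law would give 32 = [F_{467^32}:F_467] dividing [F_{467^44}:F_467] = 44, contradiction.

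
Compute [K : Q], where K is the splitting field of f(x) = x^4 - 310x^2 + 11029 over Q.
[K : Q] = 4

Solving the quadratic in x^2: x^2 = (310 ± √(310^2 - 4·11029))/2 = (310 ± √51984)/2 = (310 ± 228)/2, giving x^2 = 269 or x^2 = 41. So f(x) = (x^2 - 269)(x^2 - 41) and the roots of f are ±√269, ±√41. Hence the splitting field is K = Q(√269, √41). Since 269 and 41 are distinct squarefree integers > 1, their product 11029 is not a perfect square, so √41 ∉ Q(√269). By the tower law [K:Q] = [Q(√269,√41):Q(√269)] · [Q(√269):Q] = 2 · 2 = 4.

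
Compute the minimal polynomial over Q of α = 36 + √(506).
m_α(x) = x^2 - 72x + 790

From α - 36 = √(506), squaring gives (α - 36)^2 = 506, i.e. α^2 - 72α + 1296 = 506, so α^2 - 72α + 790 = 0. The discriminant of x^2 - 72x + 790 is (-72)^2 - 4·(790) = 5184 - 3160 = 2024, and 4·(506) is not a perfect square in Q since 506 is squarefree and ≠ 1. Hence x^2 - 72x + 790 is irreducible over Q and is the minimal polynomial of α.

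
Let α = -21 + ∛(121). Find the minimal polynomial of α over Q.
m_α(x) = x^3 + 63x^2 + 1323x + 9140

Set β = α + 21 = ∛(121), so β^3 = 121. Then (α + 21)^3 - 121 = 0, i.e. α is a root of g(x) = (x + 21)^3 - 121 = x^3 + 63x^2 + 1323x + 9140. Since g(x) = h(x + 21) where h(x) = x^3 - 121, and h is irreducible over Q (because 121 is not a perfect cube, so h has no rational root, and a monic cubic with no rational root is irreducible), g is also irreducible (irreducibility is preserved under the substitution x → x + 21). Hence m_α(x) = x^3 + 63x^2 + 1323x + 9140.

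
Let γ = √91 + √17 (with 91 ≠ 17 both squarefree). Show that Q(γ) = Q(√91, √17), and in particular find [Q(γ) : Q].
[Q(γ) : Q] = 4 (equivalently, Q(γ) = Q(√91, √17))

Obviously Q(γ) ⊆ Q(√91, √17), and [Q(√91, √17):Q] = 4 (since 91, 17 are distinct squarefree integers > 1 with 1547 not a perfect square). To show equality we compute the minimal polynomial of γ. From γ = √91 + √17: γ^2 = 91 + 2√(1547) + 17 = 108 + 2√(1547), so γ^2 - 108 = 2√(1547); squaring, (γ^2 - 108)^2 = 4·1547, i.e. γ^4 - 216γ^2 + 11664 - 6188 = 0, i.e. γ^4 - 216γ^2 + 5476 = 0. So γ is a root of x^4 - 216x^2 + 5476. This polynomial is irreducible over Q: it has no rational root (each ±√91 ± √17 is irrational), and any factorization into two quadratics over Q would force √(1547) ∈ Q (pairing opposite roots) or √91, √17 ∈ Q (other pairings), all impossible. Hence [Q(γ):Q] = 4 = [Q(√91, √17):Q], so Q(γ) = Q(√91, √17).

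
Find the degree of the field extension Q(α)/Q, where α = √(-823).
[Q(α):Q] = 2

[Q(α):Q] equals the degree of the minimal polynomial of α. Here α^2 = -823 and x^2 + 823 is irreducible (d = -823 is squarefree, ≠ 1, hence not a square), so deg(m_α) = 2. Thus [Q(α):Q] = 2.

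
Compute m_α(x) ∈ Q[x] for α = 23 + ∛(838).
m_α(x) = x^3 - 69x^2 + 1587x - 13005

Set β = α - 23 = ∛(838), so β^3 = 838. Then (α - 23)^3 - 838 = 0, i.e. α is a root of g(x) = (x - 23)^3 - 838 = x^3 - 69x^2 + 1587x - 13005. Since g(x) = h(x - 23) where h(x) = x^3 - 838, and h is irreducible over Q (because 838 is not a perfect cube, so h has no rational root, and a monic cubic with no rational root is irreducible), g is also irreducible (irreducibility is preserved under the substitution x → x - 23). Hence m_α(x) = x^3 - 69x^2 + 1587x - 13005.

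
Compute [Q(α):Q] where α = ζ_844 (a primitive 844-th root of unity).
[Q(α):Q] = 420

The minimal polynomial of ζ_844 over Q is the 844-th cyclotomic polynomial Φ_844(x), which is irreducible over Q and has degree φ(844) = 420. Hence [Q(α):Q] = φ(844) = 420.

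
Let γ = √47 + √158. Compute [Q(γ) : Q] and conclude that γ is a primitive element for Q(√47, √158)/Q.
[Q(γ) : Q] = 4 (equivalently, Q(γ) = Q(√47, √158))

Obviously Q(γ) ⊆ Q(√47, √158), and [Q(√47, √158):Q] = 4 (since 47, 158 are distinct squarefree integers > 1 with 7426 not a perfect square). To show equality we compute the minimal polynomial of γ. From γ = √47 + √158: γ^2 = 47 + 2√(7426) + 158 = 205 + 2√(7426), so γ^2 - 205 = 2√(7426); squaring, (γ^2 - 205)^2 = 4·7426, i.e. γ^4 - 410γ^2 + 42025 - 29704 = 0, i.e. γ^4 - 410γ^2 + 12321 = 0. So γ is a root of x^4 - 410x^2 + 12321. This polynomial is irreducible over Q: it has no rational root (each ±√47 ± √158 is irrational), and any factorization into two quadratics over Q would force √(7426) ∈ Q (pairing opposite roots) or √47, √158 ∈ Q (other pairings), all impossible. Hence [Q(γ):Q] = 4 = [Q(√47, √158):Q], so Q(γ) = Q(√47, √158).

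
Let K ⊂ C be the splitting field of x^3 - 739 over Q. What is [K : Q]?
[K : Q] = 6

The roots of x^3 - 739 are ∛739, ω∛739, ω^2∛739 where ω = e^(2πi/3) is a primitive cube root of unity, so K = Q(∛739, ω). Now [Q(∛739):Q] = 3 (since 739 is not a perfect cube, x^3 - 739 is irreducible) and [Q(ω):Q] = 2. Both 2 and 3 divide [K:Q], and [K:Q] ≤ 3·2 = 6, so [K:Q] = 6. (Equivalently: Q(∛739) ⊂ R but ω ∉ R, so [K : Q(∛739)] = 2.)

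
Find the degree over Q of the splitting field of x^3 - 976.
[K : Q] = 6

The roots of x^3 - 976 are ∛976, ω∛976, ω^2∛976 where ω = e^(2πi/3) is a primitive cube root of unity, so K = Q(∛976, ω). Now [Q(∛976):Q] = 3 (since 976 is not a perfect cube, x^3 - 976 is irreducible) and [Q(ω):Q] = 2. Both 2 and 3 divide [K:Q], and [K:Q] ≤ 3·2 = 6, so [K:Q] = 6. (Equivalently: Q(∛976) ⊂ R but ω ∉ R, so [K : Q(∛976)] = 2.)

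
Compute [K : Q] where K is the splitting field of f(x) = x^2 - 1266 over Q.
[K : Q] = 2

f(x) = x^2 - 1266 factors as (x - √1266)(x + √1266). The splitting field is K = Q(√1266). Since 1266 is squarefree and > 1, it is not a perfect square, so x^2 - 1266 is irreducible over Q and [Q(√1266) : Q] = 2. Hence [K : Q] = 2.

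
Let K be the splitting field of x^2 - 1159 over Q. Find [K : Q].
[K : Q] = 2

f(x) = x^2 - 1159 factors as (x - √1159)(x + √1159). The splitting field is K = Q(√1159). Since 1159 is squarefree and > 1, it is not a perfect square, so x^2 - 1159 is irreducible over Q and [Q(√1159) : Q] = 2. Hence [K : Q] = 2.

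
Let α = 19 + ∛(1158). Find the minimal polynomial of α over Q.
m_α(x) = x^3 - 57x^2 + 1083x - 8017

Set β = α - 19 = ∛(1158), so β^3 = 1158. Then (α - 19)^3 - 1158 = 0, i.e. α is a root of g(x) = (x - 19)^3 - 1158 = x^3 - 57x^2 + 1083x - 8017. Since g(x) = h(x - 19) where h(x) = x^3 - 1158, and h is irreducible over Q (because 1158 is not a perfect cube, so h has no rational root, and a monic cubic with no rational root is irreducible), g is also irreducible (irreducibility is preserved under the substitution x → x - 19). Hence m_α(x) = x^3 - 57x^2 + 1083x - 8017.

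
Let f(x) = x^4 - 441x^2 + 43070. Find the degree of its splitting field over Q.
[K : Q] = 4

Solving the quadratic in x^2: x^2 = (441 ± √(441^2 - 4·43070))/2 = (441 ± √22201)/2 = (441 ± 149)/2, giving x^2 = 146 or x^2 = 295. So f(x) = (x^2 - 146)(x^2 - 295) and the roots of f are ±√146, ±√295. Hence the splitting field is K = Q(√146, √295). Since 146 and 295 are distinct squarefree integers > 1, their product 43070 is not a perfect square, so √295 ∉ Q(√146). By the tower law [K:Q] = [Q(√146,√295):Q(√146)] · [Q(√146):Q] = 2 · 2 = 4.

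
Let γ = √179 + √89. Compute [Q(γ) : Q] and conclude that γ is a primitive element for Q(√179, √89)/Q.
[Q(γ) : Q] = 4 (equivalently, Q(γ) = Q(√179, √89))

Obviously Q(γ) ⊆ Q(√179, √89), and [Q(√179, √89):Q] = 4 (since 179, 89 are distinct squarefree integers > 1 with 15931 not a perfect square). To show equality we compute the minimal polynomial of γ. From γ = √179 + √89: γ^2 = 179 + 2√(15931) + 89 = 268 + 2√(15931), so γ^2 - 268 = 2√(15931); squaring, (γ^2 - 268)^2 = 4·15931, i.e. γ^4 - 536γ^2 + 71824 - 63724 = 0, i.e. γ^4 - 536γ^2 + 8100 = 0. So γ is a root of x^4 - 536x^2 + 8100. This polynomial is irreducible over Q: it has no rational root (each ±√179 ± √89 is irrational), and any factorization into two quadratics over Q would force √(15931) ∈ Q (pairing opposite roots) or √179, √89 ∈ Q (other pairings), all impossible. Hence [Q(γ):Q] = 4 = [Q(√179, √89):Q], so Q(γ) = Q(√179, √89).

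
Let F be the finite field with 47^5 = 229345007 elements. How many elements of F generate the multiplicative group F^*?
There are φ(229345006) = 96492000 primitive elements

F_q^* is cyclic of order q - 1 = 229345006. A cyclic group of order m has exactly φ(m) generators. Here m = 229345006 = 2 · 11 · 23 · 31 · 14621, so the number of primitive elements is φ(229345006) = 96492000.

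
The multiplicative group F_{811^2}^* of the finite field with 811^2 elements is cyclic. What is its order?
|F_{811^2}^*| = 657720

F_{811^2} has 811^2 = 657721 elements; its multiplicative group consists of all nonzero elements, so |F_{811^2}^*| = 657721 - 1 = 657720. (It is cyclic since any finite subgroup of the multiplicative group of a field is cyclic.)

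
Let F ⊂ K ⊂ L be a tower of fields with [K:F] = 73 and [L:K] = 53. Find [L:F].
[L:F] = 3869

The tower law says that for any tower of field extensions F ⊂ K ⊂ L with finite degrees, [L:F] = [L:K] · [K:F]. Here this gives [L:F] = 53 · 73 = 3869.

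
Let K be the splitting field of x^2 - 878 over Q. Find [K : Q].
[K : Q] = 2

f(x) = x^2 - 878 factors as (x - √878)(x + √878). The splitting field is K = Q(√878). Since 878 is squarefree and > 1, it is not a perfect square, so x^2 - 878 is irreducible over Q and [Q(√878) : Q] = 2. Hence [K : Q] = 2.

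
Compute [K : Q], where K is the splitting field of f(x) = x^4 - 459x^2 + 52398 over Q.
[K : Q] = 4

Solving the quadratic in x^2: x^2 = (459 ± √(459^2 - 4·52398))/2 = (459 ± √1089)/2 = (459 ± 33)/2, giving x^2 = 213 or x^2 = 246. So f(x) = (x^2 - 213)(x^2 - 246) and the roots of f are ±√213, ±√246. Hence the splitting field is K = Q(√213, √246). Since 213 and 246 are distinct squarefree integers > 1, their product 52398 is not a perfect square, so √246 ∉ Q(√213). By the tower law [K:Q] = [Q(√213,√246):Q(√213)] · [Q(√213):Q] = 2 · 2 = 4.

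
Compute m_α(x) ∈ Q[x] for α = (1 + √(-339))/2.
m_α(x) = x^2 - x + 85

From 2α - 1 = √(-339), squaring gives (2α - 1)^2 = -339, i.e. 4α^2 - 4α + 1 = -339, so α^2 - α + (1 + 339)/4 = 0. Since -339 ≡ 1 (mod 4), (1 + 339)/4 = 85 ∈ Z. The polynomial x^2 - x + 85 has discriminant 1 - 4·(85) = -339, which is not a perfect square in Q (d = -339 is squarefree and ≠ 1), so x^2 - x + 85 is irreducible over Q. It is the minimal polynomial of α.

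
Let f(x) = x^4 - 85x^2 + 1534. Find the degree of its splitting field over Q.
[K : Q] = 4

Solving the quadratic in x^2: x^2 = (85 ± √(85^2 - 4·1534))/2 = (85 ± √1089)/2 = (85 ± 33)/2, giving x^2 = 59 or x^2 = 26. So f(x) = (x^2 - 59)(x^2 - 26) and the roots of f are ±√59, ±√26. Hence the splitting field is K = Q(√59, √26). Since 59 and 26 are distinct squarefree integers > 1, their product 1534 is not a perfect square, so √26 ∉ Q(√59). By the tower law [K:Q] = [Q(√59,√26):Q(√59)] · [Q(√59):Q] = 2 · 2 = 4.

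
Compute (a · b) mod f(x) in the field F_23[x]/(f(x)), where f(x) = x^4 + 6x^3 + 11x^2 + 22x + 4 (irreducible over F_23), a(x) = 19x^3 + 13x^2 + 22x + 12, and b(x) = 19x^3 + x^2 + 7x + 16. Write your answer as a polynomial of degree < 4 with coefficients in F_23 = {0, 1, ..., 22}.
a · b ≡ 7x^3 + 3x^2 + 21x + 6 (mod f(x))

Multiply in F_23[x]: a(x)·b(x) = (19x^3 + 13x^2 + 22x + 12)·(19x^3 + x^2 + 7x + 16) = 16x^6 + 13x^5 + 12x^4 + x^3 + 6x^2 + 22x + 8. This has degree ≥ 4, so divide by f(x) over F_23: 16x^6 + 13x^5 + 12x^4 + x^3 + 6x^2 + 22x + 8 = (16x^2 + 9x + 12)·(x^4 + 6x^3 + 11x^2 + 22x + 4) + (7x^3 + 3x^2 + 21x + 6). Hence a·b ≡ 7x^3 + 3x^2 + 21x + 6 (mod f). (F_23[x]/(f) is a field with 23^4 = 279841 elements since f is irreducible of degree 4.)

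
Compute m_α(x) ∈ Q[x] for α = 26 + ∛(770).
m_α(x) = x^3 - 78x^2 + 2028x - 18346

Set β = α - 26 = ∛(770), so β^3 = 770. Then (α - 26)^3 - 770 = 0, i.e. α is a root of g(x) = (x - 26)^3 - 770 = x^3 - 78x^2 + 2028x - 18346. Since g(x) = h(x - 26) where h(x) = x^3 - 770, and h is irreducible over Q (because 770 is not a perfect cube, so h has no rational root, and a monic cubic with no rational root is irreducible), g is also irreducible (irreducibility is preserved under the substitution x → x - 26). Hence m_α(x) = x^3 - 78x^2 + 2028x - 18346.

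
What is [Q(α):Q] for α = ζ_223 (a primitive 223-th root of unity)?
[Q(α):Q] = 222

The minimal polynomial of ζ_223 over Q is the 223-th cyclotomic polynomial Φ_223(x), which is irreducible over Q and has degree φ(223) = 222. Hence [Q(α):Q] = φ(223) = 222.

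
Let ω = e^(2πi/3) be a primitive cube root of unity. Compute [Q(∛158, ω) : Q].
[Q(∛158, ω) : Q] = 6

[Q(∛158):Q] = 3 (min poly x^3 - 158, irreducible since 158 is not a perfect cube). [Q(ω):Q] = 2 (min poly x^2 + x + 1). Since Q(∛158) ⊂ R and ω ∉ R, we have ω ∉ Q(∛158), so x^2 + x + 1 remains irreducible over Q(∛158) and [Q(∛158, ω) : Q(∛158)] = 2. By the tower law, [Q(∛158, ω) : Q] = 3 · 2 = 6. (In fact Q(∛158, ω) is the splitting field of x^3 - 158 over Q.)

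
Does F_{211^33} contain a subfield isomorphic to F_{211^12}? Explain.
No: F_{211^12} is not a subfield of F_{211^33}

F_{p^m} embeds in F_{p^n} iff m | n. Here 12 ∤ 33 (since 33 = 2·12 + 9 with remainder 9 ≠ 0), so F_{211^12} is not a subfield of F_{211^33}. Equivalently: if it were, the tower law would give 12 = [F_{211^12}:F_211] dividing [F_{211^33}:F_211] = 33, contradiction.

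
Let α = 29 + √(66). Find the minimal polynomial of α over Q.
m_α(x) = x^2 - 58x + 775

From α - 29 = √(66), squaring gives (α - 29)^2 = 66, i.e. α^2 - 58α + 841 = 66, so α^2 - 58α + 775 = 0. The discriminant of x^2 - 58x + 775 is (-58)^2 - 4·(775) = 3364 - 3100 = 264, and 4·(66) is not a perfect square in Q since 66 is squarefree and ≠ 1. Hence x^2 - 58x + 775 is irreducible over Q and is the minimal polynomial of α.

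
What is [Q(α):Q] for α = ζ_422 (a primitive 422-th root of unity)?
[Q(α):Q] = 210

The minimal polynomial of ζ_422 over Q is the 422-th cyclotomic polynomial Φ_422(x), which is irreducible over Q and has degree φ(422) = 210. Hence [Q(α):Q] = φ(422) = 210.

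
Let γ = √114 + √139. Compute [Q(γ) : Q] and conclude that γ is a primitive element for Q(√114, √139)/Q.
[Q(γ) : Q] = 4 (equivalently, Q(γ) = Q(√114, √139))

Obviously Q(γ) ⊆ Q(√114, √139), and [Q(√114, √139):Q] = 4 (since 114, 139 are distinct squarefree integers > 1 with 15846 not a perfect square). To show equality we compute the minimal polynomial of γ. From γ = √114 + √139: γ^2 = 114 + 2√(15846) + 139 = 253 + 2√(15846), so γ^2 - 253 = 2√(15846); squaring, (γ^2 - 253)^2 = 4·15846, i.e. γ^4 - 506γ^2 + 64009 - 63384 = 0, i.e. γ^4 - 506γ^2 + 625 = 0. So γ is a root of x^4 - 506x^2 + 625. This polynomial is irreducible over Q: it has no rational root (each ±√114 ± √139 is irrational), and any factorization into two quadratics over Q would force √(15846) ∈ Q (pairing opposite roots) or √114, √139 ∈ Q (other pairings), all impossible. Hence [Q(γ):Q] = 4 = [Q(√114, √139):Q], so Q(γ) = Q(√114, √139).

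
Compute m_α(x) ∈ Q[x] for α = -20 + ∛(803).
m_α(x) = x^3 + 60x^2 + 1200x + 7197

Set β = α + 20 = ∛(803), so β^3 = 803. Then (α + 20)^3 - 803 = 0, i.e. α is a root of g(x) = (x + 20)^3 - 803 = x^3 + 60x^2 + 1200x + 7197. Since g(x) = h(x + 20) where h(x) = x^3 - 803, and h is irreducible over Q (because 803 is not a perfect cube, so h has no rational root, and a monic cubic with no rational root is irreducible), g is also irreducible (irreducibility is preserved under the substitution x → x + 20). Hence m_α(x) = x^3 + 60x^2 + 1200x + 7197.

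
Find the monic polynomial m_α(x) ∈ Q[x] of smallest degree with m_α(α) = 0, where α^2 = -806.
m_α(x) = x^2 + 806

α satisfies α^2 + 806 = 0, so x^2 + 806 annihilates α. Since d = -806 is squarefree and ≠ 1, it is not a perfect square in Q, so x^2 + 806 has no rational root and is therefore irreducible over Q (a degree-2 polynomial over a field is irreducible iff it has no root). Hence m_α(x) = x^2 + 806.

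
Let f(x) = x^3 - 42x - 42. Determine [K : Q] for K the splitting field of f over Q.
[K : Q] = 6

By the rational root test, any rational root of the monic integer polynomial f(x) = x^3 - 42x - 42 must be an integer dividing the constant term -42, i.e. one of ±{1, 2, 3, 6, 7, 14, 21, 42}. Evaluating: f(1) = -83, f(-1) = -1, f(2) = -118, f(-2) = 34, f(3) = -141, f(-3) = 57, f(6) = -78, f(-6) = -6, f(7) = 7, f(-7) = -91, f(14) = 2114, f(-14) = -2198, f(21) = 8337, f(-21) = -8421, f(42) = 72282, f(-42) = -72366; none is 0, so f has no rational root and is therefore irreducible over Q (a cubic with no linear factor over a field is irreducible). For an irreducible cubic, the Galois group is A_3 or S_3 according as the discriminant disc(f) = -4a^3 - 27b^2 = -4·(-42)^3 - 27·(-42)^2 = 248724 is or is not a square in Q. Here disc(f) = 248724 is not a perfect square in Q, so the Galois group of f over Q is not contained in A_3 and must be all of S_3. The splitting field has degree |S_3| = 6 over Q, so [K : Q] = 6.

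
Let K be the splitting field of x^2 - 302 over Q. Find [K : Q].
[K : Q] = 2

f(x) = x^2 - 302 factors as (x - √302)(x + √302). The splitting field is K = Q(√302). Since 302 is squarefree and > 1, it is not a perfect square, so x^2 - 302 is irreducible over Q and [Q(√302) : Q] = 2. Hence [K : Q] = 2.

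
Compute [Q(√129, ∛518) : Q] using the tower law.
[Q(√129, ∛518) : Q] = 6

Let L = Q(√129, ∛518). Since Q(√129) ⊂ L and [Q(√129):Q] = 2, the tower law gives 2 | [L:Q]. Likewise Q(∛518) ⊂ L with [Q(∛518):Q] = 3 (because 518 is not a perfect cube), so 3 | [L:Q]. As gcd(2,3) = 1, [L:Q] is divisible by 6. Conversely L is generated over Q by √129 and ∛518, so [L:Q] ≤ 2·3 = 6. Therefore [Q(√129, ∛518) : Q] = 6.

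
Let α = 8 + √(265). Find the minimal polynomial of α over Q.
m_α(x) = x^2 - 16x - 201

From α - 8 = √(265), squaring gives (α - 8)^2 = 265, i.e. α^2 - 16α + 64 = 265, so α^2 - 16α - 201 = 0. The discriminant of x^2 - 16x - 201 is (-16)^2 - 4·(-201) = 256 + 804 = 1060, and 4·(265) is not a perfect square in Q since 265 is squarefree and ≠ 1. Hence x^2 - 16x - 201 is irreducible over Q and is the minimal polynomial of α.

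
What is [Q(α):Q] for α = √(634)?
[Q(α):Q] = 2

[Q(α):Q] equals the degree of the minimal polynomial of α. Here α^2 = 634 and x^2 - 634 is irreducible (d = 634 is squarefree, ≠ 1, hence not a square), so deg(m_α) = 2. Thus [Q(α):Q] = 2.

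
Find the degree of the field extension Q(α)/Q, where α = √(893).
[Q(α):Q] = 2

[Q(α):Q] equals the degree of the minimal polynomial of α. Here α^2 = 893 and x^2 - 893 is irreducible (d = 893 is squarefree, ≠ 1, hence not a square), so deg(m_α) = 2. Thus [Q(α):Q] = 2.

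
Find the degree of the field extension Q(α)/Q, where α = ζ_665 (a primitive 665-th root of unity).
[Q(α):Q] = 432

The minimal polynomial of ζ_665 over Q is the 665-th cyclotomic polynomial Φ_665(x), which is irreducible over Q and has degree φ(665) = 432. Hence [Q(α):Q] = φ(665) = 432.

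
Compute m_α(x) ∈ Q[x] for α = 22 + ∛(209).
m_α(x) = x^3 - 66x^2 + 1452x - 10857

Set β = α - 22 = ∛(209), so β^3 = 209. Then (α - 22)^3 - 209 = 0, i.e. α is a root of g(x) = (x - 22)^3 - 209 = x^3 - 66x^2 + 1452x - 10857. Since g(x) = h(x - 22) where h(x) = x^3 - 209, and h is irreducible over Q (because 209 is not a perfect cube, so h has no rational root, and a monic cubic with no rational root is irreducible), g is also irreducible (irreducibility is preserved under the substitution x → x - 22). Hence m_α(x) = x^3 - 66x^2 + 1452x - 10857.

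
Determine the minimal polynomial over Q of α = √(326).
m_α(x) = x^2 - 326

α satisfies α^2 - 326 = 0, so x^2 - 326 annihilates α. Since d = 326 is squarefree and ≠ 1, it is not a perfect square in Q, so x^2 - 326 has no rational root and is therefore irreducible over Q (a degree-2 polynomial over a field is irreducible iff it has no root). Hence m_α(x) = x^2 - 326.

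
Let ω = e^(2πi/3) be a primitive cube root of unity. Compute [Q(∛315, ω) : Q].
[Q(∛315, ω) : Q] = 6

[Q(∛315):Q] = 3 (min poly x^3 - 315, irreducible since 315 is not a perfect cube). [Q(ω):Q] = 2 (min poly x^2 + x + 1). Since Q(∛315) ⊂ R and ω ∉ R, we have ω ∉ Q(∛315), so x^2 + x + 1 remains irreducible over Q(∛315) and [Q(∛315, ω) : Q(∛315)] = 2. By the tower law, [Q(∛315, ω) : Q] = 3 · 2 = 6. (In fact Q(∛315, ω) is the splitting field of x^3 - 315 over Q.)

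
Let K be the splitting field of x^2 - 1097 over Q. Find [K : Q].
[K : Q] = 2

f(x) = x^2 - 1097 factors as (x - √1097)(x + √1097). The splitting field is K = Q(√1097). Since 1097 is squarefree and > 1, it is not a perfect square, so x^2 - 1097 is irreducible over Q and [Q(√1097) : Q] = 2. Hence [K : Q] = 2.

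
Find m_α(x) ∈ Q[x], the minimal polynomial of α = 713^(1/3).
m_α(x) = x^3 - 713

α satisfies α^3 = 713, so x^3 - 713 annihilates α. By the rational root test, a rational root p/q (in lowest terms) of x^3 - 713 would satisfy p^3 = 713 q^3, forcing q = 1 and p^3 = 713; but 713 is not a perfect cube, contradiction. A monic cubic over Q with no rational root is irreducible (any nontrivial factorization would include a linear factor). Hence x^3 - 713 is the minimal polynomial of α, and in particular [Q(α):Q] = 3.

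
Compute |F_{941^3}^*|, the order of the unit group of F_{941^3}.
|F_{941^3}^*| = 833237620

F_{941^3} has 941^3 = 833237621 elements; its multiplicative group consists of all nonzero elements, so |F_{941^3}^*| = 833237621 - 1 = 833237620. (It is cyclic since any finite subgroup of the multiplicative group of a field is cyclic.)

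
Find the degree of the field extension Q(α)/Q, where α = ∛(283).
[Q(α):Q] = 3

The minimal polynomial of α is x^3 - 283, irreducible over Q since 283 is not a perfect cube (so x^3 - 283 has no rational root). Hence [Q(α):Q] = deg(m_α) = 3.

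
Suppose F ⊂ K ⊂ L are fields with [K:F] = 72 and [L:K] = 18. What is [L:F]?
[L:F] = 1296

The tower law says that for any tower of field extensions F ⊂ K ⊂ L with finite degrees, [L:F] = [L:K] · [K:F]. Here this gives [L:F] = 18 · 72 = 1296.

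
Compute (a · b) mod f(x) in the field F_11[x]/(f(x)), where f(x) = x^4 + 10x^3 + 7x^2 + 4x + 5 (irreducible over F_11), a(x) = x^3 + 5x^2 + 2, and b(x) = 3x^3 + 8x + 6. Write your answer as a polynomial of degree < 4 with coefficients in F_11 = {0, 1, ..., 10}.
a · b ≡ 7x^3 + 7x^2 + 5x + 9 (mod f(x))

Multiply in F_11[x]: a(x)·b(x) = (x^3 + 5x^2 + 2)·(3x^3 + 8x + 6) = 3x^6 + 4x^5 + 8x^4 + 8x^3 + 8x^2 + 5x + 1. This has degree ≥ 4, so divide by f(x) over F_11: 3x^6 + 4x^5 + 8x^4 + 8x^3 + 8x^2 + 5x + 1 = (3x^2 + 7x + 5)·(x^4 + 10x^3 + 7x^2 + 4x + 5) + (7x^3 + 7x^2 + 5x + 9). Hence a·b ≡ 7x^3 + 7x^2 + 5x + 9 (mod f). (F_11[x]/(f) is a field with 11^4 = 14641 elements since f is irreducible of degree 4.)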